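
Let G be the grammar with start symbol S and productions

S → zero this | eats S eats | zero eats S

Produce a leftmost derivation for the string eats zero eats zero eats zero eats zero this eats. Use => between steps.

S => eats S eats => eats zero eats S eats => eats zero eats zero eats S eats => eats zero eats zero eats zero eats S eats => eats zero eats zero eats zero eats zero this eats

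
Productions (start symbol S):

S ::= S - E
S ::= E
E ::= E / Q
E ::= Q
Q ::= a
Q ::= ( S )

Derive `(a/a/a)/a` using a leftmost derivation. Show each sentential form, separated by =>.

S => E => E/Q => Q/Q => (S)/Q => (E)/Q => (E/Q)/Q => (E/Q/Q)/Q => (Q/Q/Q)/Q => (a/Q/Q)/Q => (a/a/Q)/Q => (a/a/a)/Q => (a/a/a)/a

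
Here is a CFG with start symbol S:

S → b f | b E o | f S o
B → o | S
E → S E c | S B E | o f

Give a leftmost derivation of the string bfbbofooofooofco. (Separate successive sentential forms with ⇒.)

S⇒bEo⇒bSEco⇒bfSoEco⇒bfbEooEco⇒bfbSBEooEco⇒bfbbEoBEooEco⇒bfbbofoBEooEco⇒bfbbofooEooEco⇒bfbbofooofooEco⇒bfbbofooofooofco

S ⇒ bEo   [S → b E o]
bEo ⇒ bSEco   [E → S E c]
bSEco ⇒ bfSoEco   [S → f S o]
bfSoEco ⇒ bfbEooEco   [S → b E o]
bfbEooEco ⇒ bfbSBEooEco   [E → S B E]
bfbSBEooEco ⇒ bfbbEoBEooEco   [S → b E o]
bfbbEoBEooEco ⇒ bfbbofoBEooEco   [E → o f]
bfbbofoBEooEco ⇒ bfbbofooEooEco   [B → o]
bfbbofooEooEco ⇒ bfbbofooofooEco   [E → o f]
bfbbofooofooEco ⇒ bfbbofooofooofco   [E → o f]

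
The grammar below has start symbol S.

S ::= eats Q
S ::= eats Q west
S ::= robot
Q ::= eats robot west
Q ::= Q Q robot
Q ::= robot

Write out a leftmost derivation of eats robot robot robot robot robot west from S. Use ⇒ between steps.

S ⇒ eats Q west ⇒ eats Q Q robot west ⇒ eats Q Q robot Q robot west ⇒ eats robot Q robot Q robot west ⇒ eats robot robot robot Q robot west ⇒ eats robot robot robot robot robot west

S ⇒ eats Q west   [S ::= eats Q west]
eats Q west ⇒ eats Q Q robot west   [Q ::= Q Q robot]
eats Q Q robot west ⇒ eats Q Q robot Q robot west   [Q ::= Q Q robot]
eats Q Q robot Q robot west ⇒ eats robot Q robot Q robot west   [Q ::= robot]
eats robot Q robot Q robot west ⇒ eats robot robot robot Q robot west   [Q ::= robot]
eats robot robot robot Q robot west ⇒ eats robot robot robot robot robot west   [Q ::= robot]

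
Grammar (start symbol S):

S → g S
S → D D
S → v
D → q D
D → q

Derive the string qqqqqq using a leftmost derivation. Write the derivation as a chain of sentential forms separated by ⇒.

S ⇒ DD ⇒ qDD ⇒ qqDD ⇒ qqqDD ⇒ qqqqDD ⇒ qqqqqD ⇒ qqqqqq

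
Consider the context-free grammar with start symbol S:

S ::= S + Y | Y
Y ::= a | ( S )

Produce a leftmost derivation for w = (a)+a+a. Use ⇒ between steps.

S ⇒ S+Y   [S ::= S + Y]
S+Y ⇒ S+Y+Y   [S ::= S + Y]
S+Y+Y ⇒ Y+Y+Y   [S ::= Y]
Y+Y+Y ⇒ (S)+Y+Y   [Y ::= ( S )]
(S)+Y+Y ⇒ (Y)+Y+Y   [S ::= Y]
(Y)+Y+Y ⇒ (a)+Y+Y   [Y ::= a]
(a)+Y+Y ⇒ (a)+a+Y   [Y ::= a]
(a)+a+Y ⇒ (a)+a+a   [Y ::= a]

S ⇒ S+Y ⇒ S+Y+Y ⇒ Y+Y+Y ⇒ (S)+Y+Y ⇒ (Y)+Y+Y ⇒ (a)+Y+Y ⇒ (a)+a+Y ⇒ (a)+a+a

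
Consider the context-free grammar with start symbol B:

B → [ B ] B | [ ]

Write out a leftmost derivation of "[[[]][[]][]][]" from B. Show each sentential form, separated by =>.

B => [B]B   [B → [ B ] B]
[B]B => [[B]B]B   [B → [ B ] B]
[[B]B]B => [[[]]B]B   [B → [ ]]
[[[]]B]B => [[[]][B]B]B   [B → [ B ] B]
[[[]][B]B]B => [[[]][[]]B]B   [B → [ ]]
[[[]][[]]B]B => [[[]][[]][]]B   [B → [ ]]
[[[]][[]][]]B => [[[]][[]][]][]   [B → [ ]]

B => [B]B => [[B]B]B => [[[]]B]B => [[[]][B]B]B => [[[]][[]]B]B => [[[]][[]][]]B => [[[]][[]][]][]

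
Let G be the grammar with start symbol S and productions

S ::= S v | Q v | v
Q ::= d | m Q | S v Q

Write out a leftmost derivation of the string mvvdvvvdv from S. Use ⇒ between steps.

S⇒Qv⇒mQv⇒mSvQv⇒mSvvQv⇒mQvvvQv⇒mSvQvvvQv⇒mvvQvvvQv⇒mvvdvvvQv⇒mvvdvvvdv

S ⇒ Qv   [S ::= Q v]
Qv ⇒ mQv   [Q ::= m Q]
mQv ⇒ mSvQv   [Q ::= S v Q]
mSvQv ⇒ mSvvQv   [S ::= S v]
mSvvQv ⇒ mQvvvQv   [S ::= Q v]
mQvvvQv ⇒ mSvQvvvQv   [Q ::= S v Q]
mSvQvvvQv ⇒ mvvQvvvQv   [S ::= v]
mvvQvvvQv ⇒ mvvdvvvQv   [Q ::= d]
mvvdvvvQv ⇒ mvvdvvvdv   [Q ::= d]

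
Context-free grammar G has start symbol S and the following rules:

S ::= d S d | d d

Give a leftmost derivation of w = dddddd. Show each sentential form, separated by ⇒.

S ⇒ dSd   [S ::= d S d]
dSd ⇒ ddSdd   [S ::= d S d]
ddSdd ⇒ dddddd   [S ::= d d]

S ⇒ dSd ⇒ ddSdd ⇒ dddddd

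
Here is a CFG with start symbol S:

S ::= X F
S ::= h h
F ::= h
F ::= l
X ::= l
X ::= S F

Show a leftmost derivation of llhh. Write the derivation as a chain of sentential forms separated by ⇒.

S⇒XF⇒SFF⇒XFFF⇒lFFF⇒llFF⇒llhF⇒llhh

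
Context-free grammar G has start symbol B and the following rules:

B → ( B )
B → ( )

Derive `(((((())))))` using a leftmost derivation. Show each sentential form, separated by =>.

B => (B) => ((B)) => (((B))) => ((((B)))) => (((((B))))) => (((((())))))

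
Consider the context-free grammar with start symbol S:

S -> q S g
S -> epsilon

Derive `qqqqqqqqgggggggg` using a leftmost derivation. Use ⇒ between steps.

S ⇒ qSg ⇒ qqSgg ⇒ qqqSggg ⇒ qqqqSgggg ⇒ qqqqqSggggg ⇒ qqqqqqSgggggg ⇒ qqqqqqqSggggggg ⇒ qqqqqqqqSgggggggg ⇒ qqqqqqqqgggggggg

S ⇒ qSg   [S -> q S g]
qSg ⇒ qqSgg   [S -> q S g]
qqSgg ⇒ qqqSggg   [S -> q S g]
qqqSggg ⇒ qqqqSgggg   [S -> q S g]
qqqqSgggg ⇒ qqqqqSggggg   [S -> q S g]
qqqqqSggggg ⇒ qqqqqqSgggggg   [S -> q S g]
qqqqqqSgggggg ⇒ qqqqqqqSggggggg   [S -> q S g]
qqqqqqqSggggggg ⇒ qqqqqqqqSgggggggg   [S -> q S g]
qqqqqqqqSgggggggg ⇒ qqqqqqqqgggggggg   [S -> epsilon]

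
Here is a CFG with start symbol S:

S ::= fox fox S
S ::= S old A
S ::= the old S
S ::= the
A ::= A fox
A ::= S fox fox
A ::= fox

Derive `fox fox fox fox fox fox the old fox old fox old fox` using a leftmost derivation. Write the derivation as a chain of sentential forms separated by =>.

S => S old A => S old A old A => fox fox S old A old A => fox fox fox fox S old A old A => fox fox fox fox fox fox S old A old A => fox fox fox fox fox fox S old A old A old A => fox fox fox fox fox fox the old A old A old A => fox fox fox fox fox fox the old fox old A old A => fox fox fox fox fox fox the old fox old fox old A => fox fox fox fox fox fox the old fox old fox old fox

S => S old A   [S ::= S old A]
S old A => S old A old A   [S ::= S old A]
S old A old A => fox fox S old A old A   [S ::= fox fox S]
fox fox S old A old A => fox fox fox fox S old A old A   [S ::= fox fox S]
fox fox fox fox S old A old A => fox fox fox fox fox fox S old A old A   [S ::= fox fox S]
fox fox fox fox fox fox S old A old A => fox fox fox fox fox fox S old A old A old A   [S ::= S old A]
fox fox fox fox fox fox S old A old A old A => fox fox fox fox fox fox the old A old A old A   [S ::= the]
fox fox fox fox fox fox the old A old A old A => fox fox fox fox fox fox the old fox old A old A   [A ::= fox]
fox fox fox fox fox fox the old fox old A old A => fox fox fox fox fox fox the old fox old fox old A   [A ::= fox]
fox fox fox fox fox fox the old fox old fox old A => fox fox fox fox fox fox the old fox old fox old fox   [A ::= fox]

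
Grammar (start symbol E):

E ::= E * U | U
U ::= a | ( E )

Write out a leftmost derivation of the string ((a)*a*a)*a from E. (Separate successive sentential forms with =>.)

E => E*U   [E ::= E * U]
E*U => U*U   [E ::= U]
U*U => (E)*U   [U ::= ( E )]
(E)*U => (E*U)*U   [E ::= E * U]
(E*U)*U => (E*U*U)*U   [E ::= E * U]
(E*U*U)*U => (U*U*U)*U   [E ::= U]
(U*U*U)*U => ((E)*U*U)*U   [U ::= ( E )]
((E)*U*U)*U => ((U)*U*U)*U   [E ::= U]
((U)*U*U)*U => ((a)*U*U)*U   [U ::= a]
((a)*U*U)*U => ((a)*a*U)*U   [U ::= a]
((a)*a*U)*U => ((a)*a*a)*U   [U ::= a]
((a)*a*a)*U => ((a)*a*a)*a   [U ::= a]

E=>E*U=>U*U=>(E)*U=>(E*U)*U=>(E*U*U)*U=>(U*U*U)*U=>((E)*U*U)*U=>((U)*U*U)*U=>((a)*U*U)*U=>((a)*a*U)*U=>((a)*a*a)*U=>((a)*a*a)*a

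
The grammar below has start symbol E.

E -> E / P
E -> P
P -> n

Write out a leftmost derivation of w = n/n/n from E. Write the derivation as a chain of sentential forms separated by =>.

E => E/P => E/P/P => P/P/P => n/P/P => n/n/P => n/n/n

E => E/P   [E -> E / P]
E/P => E/P/P   [E -> E / P]
E/P/P => P/P/P   [E -> P]
P/P/P => n/P/P   [P -> n]
n/P/P => n/n/P   [P -> n]
n/n/P => n/n/n   [P -> n]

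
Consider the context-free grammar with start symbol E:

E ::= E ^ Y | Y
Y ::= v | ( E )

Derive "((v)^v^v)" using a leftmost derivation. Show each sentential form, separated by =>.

E => Y => (E) => (E^Y) => (E^Y^Y) => (Y^Y^Y) => ((E)^Y^Y) => ((Y)^Y^Y) => ((v)^Y^Y) => ((v)^v^Y) => ((v)^v^v)

E => Y   [E ::= Y]
Y => (E)   [Y ::= ( E )]
(E) => (E^Y)   [E ::= E ^ Y]
(E^Y) => (E^Y^Y)   [E ::= E ^ Y]
(E^Y^Y) => (Y^Y^Y)   [E ::= Y]
(Y^Y^Y) => ((E)^Y^Y)   [Y ::= ( E )]
((E)^Y^Y) => ((Y)^Y^Y)   [E ::= Y]
((Y)^Y^Y) => ((v)^Y^Y)   [Y ::= v]
((v)^Y^Y) => ((v)^v^Y)   [Y ::= v]
((v)^v^Y) => ((v)^v^v)   [Y ::= v]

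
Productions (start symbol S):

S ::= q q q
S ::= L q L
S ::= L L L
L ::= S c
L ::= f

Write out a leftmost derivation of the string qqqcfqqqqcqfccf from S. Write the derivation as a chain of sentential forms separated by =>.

S=>LLL=>ScLL=>qqqcLL=>qqqcScL=>qqqcLqLcL=>qqqcfqLcL=>qqqcfqSccL=>qqqcfqLqLccL=>qqqcfqScqLccL=>qqqcfqqqqcqLccL=>qqqcfqqqqcqfccL=>qqqcfqqqqcqfccf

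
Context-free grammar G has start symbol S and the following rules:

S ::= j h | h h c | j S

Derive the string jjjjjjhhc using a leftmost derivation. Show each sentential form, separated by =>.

S=>jS=>jjS=>jjjS=>jjjjS=>jjjjjS=>jjjjjjS=>jjjjjjhhc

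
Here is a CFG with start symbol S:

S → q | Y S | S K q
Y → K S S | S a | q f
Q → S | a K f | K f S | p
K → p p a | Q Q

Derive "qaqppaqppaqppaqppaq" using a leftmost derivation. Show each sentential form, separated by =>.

S => SKq   [S → S K q]
SKq => SKqKq   [S → S K q]
SKqKq => SKqKqKq   [S → S K q]
SKqKqKq => SKqKqKqKq   [S → S K q]
SKqKqKqKq => YSKqKqKqKq   [S → Y S]
YSKqKqKqKq => SaSKqKqKqKq   [Y → S a]
SaSKqKqKqKq => qaSKqKqKqKq   [S → q]
qaSKqKqKqKq => qaqKqKqKqKq   [S → q]
qaqKqKqKqKq => qaqppaqKqKqKq   [K → p p a]
qaqppaqKqKqKq => qaqppaqppaqKqKq   [K → p p a]
qaqppaqppaqKqKq => qaqppaqppaqppaqKq   [K → p p a]
qaqppaqppaqppaqKq => qaqppaqppaqppaqppaq   [K → p p a]

S => SKq => SKqKq => SKqKqKq => SKqKqKqKq => YSKqKqKqKq => SaSKqKqKqKq => qaSKqKqKqKq => qaqKqKqKqKq => qaqppaqKqKqKq => qaqppaqppaqKqKq => qaqppaqppaqppaqKq => qaqppaqppaqppaqppaq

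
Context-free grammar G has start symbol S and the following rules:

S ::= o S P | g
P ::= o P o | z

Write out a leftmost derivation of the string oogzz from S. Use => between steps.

S=>oSP=>ooSPP=>oogPP=>oogzP=>oogzz

S => oSP   [S ::= o S P]
oSP => ooSPP   [S ::= o S P]
ooSPP => oogPP   [S ::= g]
oogPP => oogzP   [P ::= z]
oogzP => oogzz   [P ::= z]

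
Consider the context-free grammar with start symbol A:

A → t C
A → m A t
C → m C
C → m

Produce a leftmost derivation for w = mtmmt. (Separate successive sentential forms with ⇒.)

A ⇒ mAt   [A → m A t]
mAt ⇒ mtCt   [A → t C]
mtCt ⇒ mtmCt   [C → m C]
mtmCt ⇒ mtmmt   [C → m]

A ⇒ mAt ⇒ mtCt ⇒ mtmCt ⇒ mtmmt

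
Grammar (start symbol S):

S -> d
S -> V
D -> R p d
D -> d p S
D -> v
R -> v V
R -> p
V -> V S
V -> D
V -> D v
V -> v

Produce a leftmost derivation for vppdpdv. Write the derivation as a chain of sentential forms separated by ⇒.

S ⇒ V ⇒ Dv ⇒ Rpdv ⇒ vVpdv ⇒ vDpdv ⇒ vRpdpdv ⇒ vppdpdv

S ⇒ V   [S -> V]
V ⇒ Dv   [V -> D v]
Dv ⇒ Rpdv   [D -> R p d]
Rpdv ⇒ vVpdv   [R -> v V]
vVpdv ⇒ vDpdv   [V -> D]
vDpdv ⇒ vRpdpdv   [D -> R p d]
vRpdpdv ⇒ vppdpdv   [R -> p]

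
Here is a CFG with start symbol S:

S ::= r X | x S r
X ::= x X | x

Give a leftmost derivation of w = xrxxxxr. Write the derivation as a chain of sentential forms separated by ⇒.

S ⇒ xSr ⇒ xrXr ⇒ xrxXr ⇒ xrxxXr ⇒ xrxxxXr ⇒ xrxxxxr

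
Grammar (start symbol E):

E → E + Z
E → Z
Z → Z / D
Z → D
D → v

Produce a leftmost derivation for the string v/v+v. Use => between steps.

E => E+Z => Z+Z => Z/D+Z => D/D+Z => v/D+Z => v/v+Z => v/v+D => v/v+v

E => E+Z   [E → E + Z]
E+Z => Z+Z   [E → Z]
Z+Z => Z/D+Z   [Z → Z / D]
Z/D+Z => D/D+Z   [Z → D]
D/D+Z => v/D+Z   [D → v]
v/D+Z => v/v+Z   [D → v]
v/v+Z => v/v+D   [Z → D]
v/v+D => v/v+v   [D → v]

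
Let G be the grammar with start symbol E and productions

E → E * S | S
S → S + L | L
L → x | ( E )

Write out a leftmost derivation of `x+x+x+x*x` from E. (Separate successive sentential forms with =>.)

E=>E*S=>S*S=>S+L*S=>S+L+L*S=>S+L+L+L*S=>L+L+L+L*S=>x+L+L+L*S=>x+x+L+L*S=>x+x+x+L*S=>x+x+x+x*S=>x+x+x+x*L=>x+x+x+x*x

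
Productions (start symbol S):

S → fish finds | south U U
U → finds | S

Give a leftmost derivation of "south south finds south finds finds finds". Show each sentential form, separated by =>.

S => south U U => south S U => south south U U U => south south finds U U => south south finds S U => south south finds south U U U => south south finds south finds U U => south south finds south finds finds U => south south finds south finds finds finds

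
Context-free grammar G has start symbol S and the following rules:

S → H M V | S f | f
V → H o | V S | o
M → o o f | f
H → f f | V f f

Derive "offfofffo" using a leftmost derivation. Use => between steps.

S => HMV   [S → H M V]
HMV => VffMV   [H → V f f]
VffMV => HoffMV   [V → H o]
HoffMV => VffoffMV   [H → V f f]
VffoffMV => VSffoffMV   [V → V S]
VSffoffMV => oSffoffMV   [V → o]
oSffoffMV => offfoffMV   [S → f]
offfoffMV => offfofffV   [M → f]
offfofffV => offfofffo   [V → o]

S=>HMV=>VffMV=>HoffMV=>VffoffMV=>VSffoffMV=>oSffoffMV=>offfoffMV=>offfofffV=>offfofffo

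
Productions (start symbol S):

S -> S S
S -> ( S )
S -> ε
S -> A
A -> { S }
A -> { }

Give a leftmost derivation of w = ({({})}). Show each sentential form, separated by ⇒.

S ⇒ (S) ⇒ (A) ⇒ ({S}) ⇒ ({SS}) ⇒ ({SSS}) ⇒ ({(S)SS}) ⇒ ({(A)SS}) ⇒ ({({})SS}) ⇒ ({({})S}) ⇒ ({({})})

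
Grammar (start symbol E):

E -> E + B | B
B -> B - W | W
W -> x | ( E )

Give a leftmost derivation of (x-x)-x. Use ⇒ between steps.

E⇒B⇒B-W⇒W-W⇒(E)-W⇒(B)-W⇒(B-W)-W⇒(W-W)-W⇒(x-W)-W⇒(x-x)-W⇒(x-x)-x

E ⇒ B   [E -> B]
B ⇒ B-W   [B -> B - W]
B-W ⇒ W-W   [B -> W]
W-W ⇒ (E)-W   [W -> ( E )]
(E)-W ⇒ (B)-W   [E -> B]
(B)-W ⇒ (B-W)-W   [B -> B - W]
(B-W)-W ⇒ (W-W)-W   [B -> W]
(W-W)-W ⇒ (x-W)-W   [W -> x]
(x-W)-W ⇒ (x-x)-W   [W -> x]
(x-x)-W ⇒ (x-x)-x   [W -> x]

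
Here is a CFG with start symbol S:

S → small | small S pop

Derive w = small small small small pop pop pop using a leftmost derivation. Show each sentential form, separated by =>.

S => small S pop => small small S pop pop => small small small S pop pop pop => small small small small pop pop pop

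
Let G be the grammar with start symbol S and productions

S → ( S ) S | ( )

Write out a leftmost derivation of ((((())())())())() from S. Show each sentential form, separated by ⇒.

S ⇒ (S)S   [S → ( S ) S]
(S)S ⇒ ((S)S)S   [S → ( S ) S]
((S)S)S ⇒ (((S)S)S)S   [S → ( S ) S]
(((S)S)S)S ⇒ ((((S)S)S)S)S   [S → ( S ) S]
((((S)S)S)S)S ⇒ ((((())S)S)S)S   [S → ( )]
((((())S)S)S)S ⇒ ((((())())S)S)S   [S → ( )]
((((())())S)S)S ⇒ ((((())())())S)S   [S → ( )]
((((())())())S)S ⇒ ((((())())())())S   [S → ( )]
((((())())())())S ⇒ ((((())())())())()   [S → ( )]

S⇒(S)S⇒((S)S)S⇒(((S)S)S)S⇒((((S)S)S)S)S⇒((((())S)S)S)S⇒((((())())S)S)S⇒((((())())())S)S⇒((((())())())())S⇒((((())())())())()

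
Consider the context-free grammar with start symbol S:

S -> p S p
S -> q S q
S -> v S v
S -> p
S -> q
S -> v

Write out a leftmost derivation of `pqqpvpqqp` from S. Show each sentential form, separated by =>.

S => pSp   [S -> p S p]
pSp => pqSqp   [S -> q S q]
pqSqp => pqqSqqp   [S -> q S q]
pqqSqqp => pqqpSpqqp   [S -> p S p]
pqqpSpqqp => pqqpvpqqp   [S -> v]

S => pSp => pqSqp => pqqSqqp => pqqpSpqqp => pqqpvpqqp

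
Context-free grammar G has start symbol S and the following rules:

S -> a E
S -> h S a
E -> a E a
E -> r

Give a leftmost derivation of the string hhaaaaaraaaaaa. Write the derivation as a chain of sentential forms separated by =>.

S => hSa => hhSaa => hhaEaa => hhaaEaaa => hhaaaEaaaa => hhaaaaEaaaaa => hhaaaaaEaaaaaa => hhaaaaaraaaaaa

S => hSa   [S -> h S a]
hSa => hhSaa   [S -> h S a]
hhSaa => hhaEaa   [S -> a E]
hhaEaa => hhaaEaaa   [E -> a E a]
hhaaEaaa => hhaaaEaaaa   [E -> a E a]
hhaaaEaaaa => hhaaaaEaaaaa   [E -> a E a]
hhaaaaEaaaaa => hhaaaaaEaaaaaa   [E -> a E a]
hhaaaaaEaaaaaa => hhaaaaaraaaaaa   [E -> r]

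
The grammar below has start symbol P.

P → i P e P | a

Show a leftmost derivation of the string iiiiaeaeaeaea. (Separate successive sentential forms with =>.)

P => iPeP => iiPePeP => iiiPePePeP => iiiiPePePePeP => iiiiaePePePeP => iiiiaeaePePeP => iiiiaeaeaePeP => iiiiaeaeaeaeP => iiiiaeaeaeaea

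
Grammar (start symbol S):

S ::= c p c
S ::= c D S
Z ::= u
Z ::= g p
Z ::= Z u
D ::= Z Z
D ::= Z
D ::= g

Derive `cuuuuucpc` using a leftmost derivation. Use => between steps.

S => cDS => cZZS => cuZS => cuZuS => cuZuuS => cuZuuuS => cuuuuuS => cuuuuucpc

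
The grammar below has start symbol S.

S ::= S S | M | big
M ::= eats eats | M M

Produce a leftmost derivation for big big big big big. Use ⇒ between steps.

S ⇒ S S ⇒ S S S ⇒ S S S S ⇒ S S S S S ⇒ big S S S S ⇒ big big S S S ⇒ big big big S S ⇒ big big big big S ⇒ big big big big big

S ⇒ S S   [S ::= S S]
S S ⇒ S S S   [S ::= S S]
S S S ⇒ S S S S   [S ::= S S]
S S S S ⇒ S S S S S   [S ::= S S]
S S S S S ⇒ big S S S S   [S ::= big]
big S S S S ⇒ big big S S S   [S ::= big]
big big S S S ⇒ big big big S S   [S ::= big]
big big big S S ⇒ big big big big S   [S ::= big]
big big big big S ⇒ big big big big big   [S ::= big]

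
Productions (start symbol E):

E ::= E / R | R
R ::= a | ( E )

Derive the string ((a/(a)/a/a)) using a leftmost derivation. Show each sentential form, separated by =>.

E => R => (E) => (R) => ((E)) => ((E/R)) => ((E/R/R)) => ((E/R/R/R)) => ((R/R/R/R)) => ((a/R/R/R)) => ((a/(E)/R/R)) => ((a/(R)/R/R)) => ((a/(a)/R/R)) => ((a/(a)/a/R)) => ((a/(a)/a/a))

E => R   [E ::= R]
R => (E)   [R ::= ( E )]
(E) => (R)   [E ::= R]
(R) => ((E))   [R ::= ( E )]
((E)) => ((E/R))   [E ::= E / R]
((E/R)) => ((E/R/R))   [E ::= E / R]
((E/R/R)) => ((E/R/R/R))   [E ::= E / R]
((E/R/R/R)) => ((R/R/R/R))   [E ::= R]
((R/R/R/R)) => ((a/R/R/R))   [R ::= a]
((a/R/R/R)) => ((a/(E)/R/R))   [R ::= ( E )]
((a/(E)/R/R)) => ((a/(R)/R/R))   [E ::= R]
((a/(R)/R/R)) => ((a/(a)/R/R))   [R ::= a]
((a/(a)/R/R)) => ((a/(a)/a/R))   [R ::= a]
((a/(a)/a/R)) => ((a/(a)/a/a))   [R ::= a]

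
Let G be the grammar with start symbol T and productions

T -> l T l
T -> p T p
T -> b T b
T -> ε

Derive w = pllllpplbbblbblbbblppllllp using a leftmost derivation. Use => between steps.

T=>pTp=>plTlp=>pllTllp=>plllTlllp=>pllllTllllp=>pllllpTpllllp=>pllllppTppllllp=>pllllpplTlppllllp=>pllllpplbTblppllllp=>pllllpplbbTbblppllllp=>pllllpplbbbTbbblppllllp=>pllllpplbbblTlbbblppllllp=>pllllpplbbblbTblbbblppllllp=>pllllpplbbblbblbbblppllllp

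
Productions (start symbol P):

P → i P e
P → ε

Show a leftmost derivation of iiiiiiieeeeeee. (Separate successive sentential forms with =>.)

P => iPe => iiPee => iiiPeee => iiiiPeeee => iiiiiPeeeee => iiiiiiPeeeeee => iiiiiiiPeeeeeee => iiiiiiieeeeeee

P => iPe   [P → i P e]
iPe => iiPee   [P → i P e]
iiPee => iiiPeee   [P → i P e]
iiiPeee => iiiiPeeee   [P → i P e]
iiiiPeeee => iiiiiPeeeee   [P → i P e]
iiiiiPeeeee => iiiiiiPeeeeee   [P → i P e]
iiiiiiPeeeeee => iiiiiiiPeeeeeee   [P → i P e]
iiiiiiiPeeeeeee => iiiiiiieeeeeee   [P → ε]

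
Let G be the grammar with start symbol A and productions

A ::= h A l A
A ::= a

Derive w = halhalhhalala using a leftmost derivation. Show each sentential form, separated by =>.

A => hAlA => halA => halhAlA => halhalA => halhalhAlA => halhalhhAlAlA => halhalhhalAlA => halhalhhalalA => halhalhhalala

A => hAlA   [A ::= h A l A]
hAlA => halA   [A ::= a]
halA => halhAlA   [A ::= h A l A]
halhAlA => halhalA   [A ::= a]
halhalA => halhalhAlA   [A ::= h A l A]
halhalhAlA => halhalhhAlAlA   [A ::= h A l A]
halhalhhAlAlA => halhalhhalAlA   [A ::= a]
halhalhhalAlA => halhalhhalalA   [A ::= a]
halhalhhalalA => halhalhhalala   [A ::= a]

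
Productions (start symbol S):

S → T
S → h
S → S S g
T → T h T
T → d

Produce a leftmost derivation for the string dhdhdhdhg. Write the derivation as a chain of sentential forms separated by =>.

S => SSg => TSg => ThTSg => ThThTSg => dhThTSg => dhThThTSg => dhdhThTSg => dhdhdhTSg => dhdhdhdSg => dhdhdhdhg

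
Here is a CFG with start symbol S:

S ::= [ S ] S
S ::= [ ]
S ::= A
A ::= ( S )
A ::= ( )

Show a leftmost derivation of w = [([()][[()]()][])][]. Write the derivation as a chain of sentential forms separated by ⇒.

S ⇒ [S]S ⇒ [A]S ⇒ [(S)]S ⇒ [([S]S)]S ⇒ [([A]S)]S ⇒ [([()]S)]S ⇒ [([()][S]S)]S ⇒ [([()][[S]S]S)]S ⇒ [([()][[A]S]S)]S ⇒ [([()][[()]S]S)]S ⇒ [([()][[()]A]S)]S ⇒ [([()][[()]()]S)]S ⇒ [([()][[()]()][])]S ⇒ [([()][[()]()][])][]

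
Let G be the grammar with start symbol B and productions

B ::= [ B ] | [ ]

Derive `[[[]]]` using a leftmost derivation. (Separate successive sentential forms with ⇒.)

B ⇒ [B]   [B ::= [ B ]]
[B] ⇒ [[B]]   [B ::= [ B ]]
[[B]] ⇒ [[[]]]   [B ::= [ ]]

B⇒[B]⇒[[B]]⇒[[[]]]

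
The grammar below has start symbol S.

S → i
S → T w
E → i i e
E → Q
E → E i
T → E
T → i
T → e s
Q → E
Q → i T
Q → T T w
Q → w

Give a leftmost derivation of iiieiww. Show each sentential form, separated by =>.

S => Tw   [S → T w]
Tw => Ew   [T → E]
Ew => Qw   [E → Q]
Qw => iTw   [Q → i T]
iTw => iEw   [T → E]
iEw => iQw   [E → Q]
iQw => iTTww   [Q → T T w]
iTTww => iETww   [T → E]
iETww => iiieTww   [E → i i e]
iiieTww => iiieiww   [T → i]

S=>Tw=>Ew=>Qw=>iTw=>iEw=>iQw=>iTTww=>iETww=>iiieTww=>iiieiww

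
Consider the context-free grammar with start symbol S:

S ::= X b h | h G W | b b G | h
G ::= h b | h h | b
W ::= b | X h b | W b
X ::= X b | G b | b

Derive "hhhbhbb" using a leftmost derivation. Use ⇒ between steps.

S ⇒ hGW   [S ::= h G W]
hGW ⇒ hhhW   [G ::= h h]
hhhW ⇒ hhhWb   [W ::= W b]
hhhWb ⇒ hhhXhbb   [W ::= X h b]
hhhXhbb ⇒ hhhbhbb   [X ::= b]

S ⇒ hGW ⇒ hhhW ⇒ hhhWb ⇒ hhhXhbb ⇒ hhhbhbb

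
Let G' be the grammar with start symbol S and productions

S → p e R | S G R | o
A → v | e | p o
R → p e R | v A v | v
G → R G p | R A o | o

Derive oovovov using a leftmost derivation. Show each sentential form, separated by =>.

S => SGR => SGRGR => SGRGRGR => oGRGRGR => ooRGRGR => oovGRGR => oovoRGR => oovovGR => oovovoR => oovovov

S => SGR   [S → S G R]
SGR => SGRGR   [S → S G R]
SGRGR => SGRGRGR   [S → S G R]
SGRGRGR => oGRGRGR   [S → o]
oGRGRGR => ooRGRGR   [G → o]
ooRGRGR => oovGRGR   [R → v]
oovGRGR => oovoRGR   [G → o]
oovoRGR => oovovGR   [R → v]
oovovGR => oovovoR   [G → o]
oovovoR => oovovov   [R → v]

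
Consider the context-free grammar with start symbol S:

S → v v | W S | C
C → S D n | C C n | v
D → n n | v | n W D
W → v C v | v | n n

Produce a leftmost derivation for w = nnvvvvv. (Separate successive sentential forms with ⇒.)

S ⇒ WS   [S → W S]
WS ⇒ nnS   [W → n n]
nnS ⇒ nnWS   [S → W S]
nnWS ⇒ nnvS   [W → v]
nnvS ⇒ nnvWS   [S → W S]
nnvWS ⇒ nnvvS   [W → v]
nnvvS ⇒ nnvvWS   [S → W S]
nnvvWS ⇒ nnvvvS   [W → v]
nnvvvS ⇒ nnvvvvv   [S → v v]

S⇒WS⇒nnS⇒nnWS⇒nnvS⇒nnvWS⇒nnvvS⇒nnvvWS⇒nnvvvS⇒nnvvvvv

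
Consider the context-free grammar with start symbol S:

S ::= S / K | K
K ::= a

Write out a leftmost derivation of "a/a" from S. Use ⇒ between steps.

S ⇒ S/K ⇒ K/K ⇒ a/K ⇒ a/a

S ⇒ S/K   [S ::= S / K]
S/K ⇒ K/K   [S ::= K]
K/K ⇒ a/K   [K ::= a]
a/K ⇒ a/a   [K ::= a]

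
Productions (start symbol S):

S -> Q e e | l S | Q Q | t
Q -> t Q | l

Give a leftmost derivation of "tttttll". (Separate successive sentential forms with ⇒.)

S ⇒ QQ ⇒ tQQ ⇒ ttQQ ⇒ tttQQ ⇒ ttttQQ ⇒ tttttQQ ⇒ tttttlQ ⇒ tttttll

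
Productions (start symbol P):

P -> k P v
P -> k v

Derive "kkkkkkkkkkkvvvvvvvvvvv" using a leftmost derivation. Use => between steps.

P => kPv   [P -> k P v]
kPv => kkPvv   [P -> k P v]
kkPvv => kkkPvvv   [P -> k P v]
kkkPvvv => kkkkPvvvv   [P -> k P v]
kkkkPvvvv => kkkkkPvvvvv   [P -> k P v]
kkkkkPvvvvv => kkkkkkPvvvvvv   [P -> k P v]
kkkkkkPvvvvvv => kkkkkkkPvvvvvvv   [P -> k P v]
kkkkkkkPvvvvvvv => kkkkkkkkPvvvvvvvv   [P -> k P v]
kkkkkkkkPvvvvvvvv => kkkkkkkkkPvvvvvvvvv   [P -> k P v]
kkkkkkkkkPvvvvvvvvv => kkkkkkkkkkPvvvvvvvvvv   [P -> k P v]
kkkkkkkkkkPvvvvvvvvvv => kkkkkkkkkkkvvvvvvvvvvv   [P -> k v]

P => kPv => kkPvv => kkkPvvv => kkkkPvvvv => kkkkkPvvvvv => kkkkkkPvvvvvv => kkkkkkkPvvvvvvv => kkkkkkkkPvvvvvvvv => kkkkkkkkkPvvvvvvvvv => kkkkkkkkkkPvvvvvvvvvv => kkkkkkkkkkkvvvvvvvvvvv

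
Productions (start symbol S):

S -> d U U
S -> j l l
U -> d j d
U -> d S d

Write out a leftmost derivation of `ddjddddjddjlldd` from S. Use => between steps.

S => dUU => ddjdU => ddjddSd => ddjdddUUd => ddjddddjdUd => ddjddddjddSdd => ddjddddjddjlldd

S => dUU   [S -> d U U]
dUU => ddjdU   [U -> d j d]
ddjdU => ddjddSd   [U -> d S d]
ddjddSd => ddjdddUUd   [S -> d U U]
ddjdddUUd => ddjddddjdUd   [U -> d j d]
ddjddddjdUd => ddjddddjddSdd   [U -> d S d]
ddjddddjddSdd => ddjddddjddjlldd   [S -> j l l]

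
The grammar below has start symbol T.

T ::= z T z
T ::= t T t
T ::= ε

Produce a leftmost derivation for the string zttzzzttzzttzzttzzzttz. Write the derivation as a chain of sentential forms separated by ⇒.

T⇒zTz⇒ztTtz⇒zttTttz⇒zttzTzttz⇒zttzzTzzttz⇒zttzzzTzzzttz⇒zttzzztTtzzzttz⇒zttzzzttTttzzzttz⇒zttzzzttzTzttzzzttz⇒zttzzzttzzTzzttzzzttz⇒zttzzzttzztTtzzttzzzttz⇒zttzzzttzzttzzttzzzttz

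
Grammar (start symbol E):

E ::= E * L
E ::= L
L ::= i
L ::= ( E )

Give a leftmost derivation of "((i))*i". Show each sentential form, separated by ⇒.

E⇒E*L⇒L*L⇒(E)*L⇒(L)*L⇒((E))*L⇒((L))*L⇒((i))*L⇒((i))*i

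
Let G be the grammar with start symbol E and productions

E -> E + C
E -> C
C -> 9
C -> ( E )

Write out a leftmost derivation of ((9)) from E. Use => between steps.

E => C => (E) => (C) => ((E)) => ((C)) => ((9))

E => C   [E -> C]
C => (E)   [C -> ( E )]
(E) => (C)   [E -> C]
(C) => ((E))   [C -> ( E )]
((E)) => ((C))   [E -> C]
((C)) => ((9))   [C -> 9]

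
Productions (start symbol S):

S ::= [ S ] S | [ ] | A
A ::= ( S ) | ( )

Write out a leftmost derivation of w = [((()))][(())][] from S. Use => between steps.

S => [S]S => [A]S => [(S)]S => [(A)]S => [((S))]S => [((A))]S => [((()))]S => [((()))][S]S => [((()))][A]S => [((()))][(S)]S => [((()))][(A)]S => [((()))][(())]S => [((()))][(())][]

S => [S]S   [S ::= [ S ] S]
[S]S => [A]S   [S ::= A]
[A]S => [(S)]S   [A ::= ( S )]
[(S)]S => [(A)]S   [S ::= A]
[(A)]S => [((S))]S   [A ::= ( S )]
[((S))]S => [((A))]S   [S ::= A]
[((A))]S => [((()))]S   [A ::= ( )]
[((()))]S => [((()))][S]S   [S ::= [ S ] S]
[((()))][S]S => [((()))][A]S   [S ::= A]
[((()))][A]S => [((()))][(S)]S   [A ::= ( S )]
[((()))][(S)]S => [((()))][(A)]S   [S ::= A]
[((()))][(A)]S => [((()))][(())]S   [A ::= ( )]
[((()))][(())]S => [((()))][(())][]   [S ::= [ ]]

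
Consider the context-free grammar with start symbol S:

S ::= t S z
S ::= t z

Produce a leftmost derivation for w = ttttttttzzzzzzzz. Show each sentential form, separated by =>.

S => tSz   [S ::= t S z]
tSz => ttSzz   [S ::= t S z]
ttSzz => tttSzzz   [S ::= t S z]
tttSzzz => ttttSzzzz   [S ::= t S z]
ttttSzzzz => tttttSzzzzz   [S ::= t S z]
tttttSzzzzz => ttttttSzzzzzz   [S ::= t S z]
ttttttSzzzzzz => tttttttSzzzzzzz   [S ::= t S z]
tttttttSzzzzzzz => ttttttttzzzzzzzz   [S ::= t z]

S => tSz => ttSzz => tttSzzz => ttttSzzzz => tttttSzzzzz => ttttttSzzzzzz => tttttttSzzzzzzz => ttttttttzzzzzzzz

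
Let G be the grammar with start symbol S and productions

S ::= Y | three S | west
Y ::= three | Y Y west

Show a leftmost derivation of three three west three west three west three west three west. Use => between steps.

S => Y => Y Y west => Y Y west Y west => Y Y west Y west Y west => Y Y west Y west Y west Y west => Y Y west Y west Y west Y west Y west => three Y west Y west Y west Y west Y west => three three west Y west Y west Y west Y west => three three west three west Y west Y west Y west => three three west three west three west Y west Y west => three three west three west three west three west Y west => three three west three west three west three west three west

S => Y   [S ::= Y]
Y => Y Y west   [Y ::= Y Y west]
Y Y west => Y Y west Y west   [Y ::= Y Y west]
Y Y west Y west => Y Y west Y west Y west   [Y ::= Y Y west]
Y Y west Y west Y west => Y Y west Y west Y west Y west   [Y ::= Y Y west]
Y Y west Y west Y west Y west => Y Y west Y west Y west Y west Y west   [Y ::= Y Y west]
Y Y west Y west Y west Y west Y west => three Y west Y west Y west Y west Y west   [Y ::= three]
three Y west Y west Y west Y west Y west => three three west Y west Y west Y west Y west   [Y ::= three]
three three west Y west Y west Y west Y west => three three west three west Y west Y west Y west   [Y ::= three]
three three west three west Y west Y west Y west => three three west three west three west Y west Y west   [Y ::= three]
three three west three west three west Y west Y west => three three west three west three west three west Y west   [Y ::= three]
three three west three west three west three west Y west => three three west three west three west three west three west   [Y ::= three]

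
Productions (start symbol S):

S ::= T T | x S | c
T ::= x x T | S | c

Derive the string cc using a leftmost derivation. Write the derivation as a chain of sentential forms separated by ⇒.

S⇒TT⇒cT⇒cS⇒cc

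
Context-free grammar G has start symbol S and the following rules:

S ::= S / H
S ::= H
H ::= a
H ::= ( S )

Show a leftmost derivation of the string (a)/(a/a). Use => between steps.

S => S/H => H/H => (S)/H => (H)/H => (a)/H => (a)/(S) => (a)/(S/H) => (a)/(H/H) => (a)/(a/H) => (a)/(a/a)

S => S/H   [S ::= S / H]
S/H => H/H   [S ::= H]
H/H => (S)/H   [H ::= ( S )]
(S)/H => (H)/H   [S ::= H]
(H)/H => (a)/H   [H ::= a]
(a)/H => (a)/(S)   [H ::= ( S )]
(a)/(S) => (a)/(S/H)   [S ::= S / H]
(a)/(S/H) => (a)/(H/H)   [S ::= H]
(a)/(H/H) => (a)/(a/H)   [H ::= a]
(a)/(a/H) => (a)/(a/a)   [H ::= a]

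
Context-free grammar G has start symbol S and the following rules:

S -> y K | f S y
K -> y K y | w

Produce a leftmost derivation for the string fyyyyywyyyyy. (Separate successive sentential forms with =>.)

S => fSy   [S -> f S y]
fSy => fyKy   [S -> y K]
fyKy => fyyKyy   [K -> y K y]
fyyKyy => fyyyKyyy   [K -> y K y]
fyyyKyyy => fyyyyKyyyy   [K -> y K y]
fyyyyKyyyy => fyyyyyKyyyyy   [K -> y K y]
fyyyyyKyyyyy => fyyyyywyyyyy   [K -> w]

S => fSy => fyKy => fyyKyy => fyyyKyyy => fyyyyKyyyy => fyyyyyKyyyyy => fyyyyywyyyyy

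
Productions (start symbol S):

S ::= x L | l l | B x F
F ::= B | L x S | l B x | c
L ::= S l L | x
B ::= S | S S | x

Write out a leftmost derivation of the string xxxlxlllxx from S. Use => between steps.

S => BxF => SxF => xLxF => xxxF => xxxlBx => xxxlSx => xxxlxLx => xxxlxSlLx => xxxlxlllLx => xxxlxlllxx

S => BxF   [S ::= B x F]
BxF => SxF   [B ::= S]
SxF => xLxF   [S ::= x L]
xLxF => xxxF   [L ::= x]
xxxF => xxxlBx   [F ::= l B x]
xxxlBx => xxxlSx   [B ::= S]
xxxlSx => xxxlxLx   [S ::= x L]
xxxlxLx => xxxlxSlLx   [L ::= S l L]
xxxlxSlLx => xxxlxlllLx   [S ::= l l]
xxxlxlllLx => xxxlxlllxx   [L ::= x]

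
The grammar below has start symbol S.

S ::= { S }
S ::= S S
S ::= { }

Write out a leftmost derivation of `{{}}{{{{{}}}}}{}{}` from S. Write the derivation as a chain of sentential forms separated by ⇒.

S ⇒ SS ⇒ SSS ⇒ SSSS ⇒ {S}SSS ⇒ {{}}SSS ⇒ {{}}{S}SS ⇒ {{}}{{S}}SS ⇒ {{}}{{{S}}}SS ⇒ {{}}{{{{S}}}}SS ⇒ {{}}{{{{{}}}}}SS ⇒ {{}}{{{{{}}}}}{}S ⇒ {{}}{{{{{}}}}}{}{}

S ⇒ SS   [S ::= S S]
SS ⇒ SSS   [S ::= S S]
SSS ⇒ SSSS   [S ::= S S]
SSSS ⇒ {S}SSS   [S ::= { S }]
{S}SSS ⇒ {{}}SSS   [S ::= { }]
{{}}SSS ⇒ {{}}{S}SS   [S ::= { S }]
{{}}{S}SS ⇒ {{}}{{S}}SS   [S ::= { S }]
{{}}{{S}}SS ⇒ {{}}{{{S}}}SS   [S ::= { S }]
{{}}{{{S}}}SS ⇒ {{}}{{{{S}}}}SS   [S ::= { S }]
{{}}{{{{S}}}}SS ⇒ {{}}{{{{{}}}}}SS   [S ::= { }]
{{}}{{{{{}}}}}SS ⇒ {{}}{{{{{}}}}}{}S   [S ::= { }]
{{}}{{{{{}}}}}{}S ⇒ {{}}{{{{{}}}}}{}{}   [S ::= { }]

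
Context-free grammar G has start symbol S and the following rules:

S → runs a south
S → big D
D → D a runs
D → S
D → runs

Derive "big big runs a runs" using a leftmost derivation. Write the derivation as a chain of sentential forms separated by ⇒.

S ⇒ big D ⇒ big S ⇒ big big D ⇒ big big D a runs ⇒ big big runs a runs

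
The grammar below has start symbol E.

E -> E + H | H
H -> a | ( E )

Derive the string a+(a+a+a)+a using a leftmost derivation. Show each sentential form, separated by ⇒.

E ⇒ E+H ⇒ E+H+H ⇒ H+H+H ⇒ a+H+H ⇒ a+(E)+H ⇒ a+(E+H)+H ⇒ a+(E+H+H)+H ⇒ a+(H+H+H)+H ⇒ a+(a+H+H)+H ⇒ a+(a+a+H)+H ⇒ a+(a+a+a)+H ⇒ a+(a+a+a)+a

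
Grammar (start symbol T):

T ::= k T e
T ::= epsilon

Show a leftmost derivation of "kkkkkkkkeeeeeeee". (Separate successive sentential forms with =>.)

T=>kTe=>kkTee=>kkkTeee=>kkkkTeeee=>kkkkkTeeeee=>kkkkkkTeeeeee=>kkkkkkkTeeeeeee=>kkkkkkkkTeeeeeeee=>kkkkkkkkeeeeeeee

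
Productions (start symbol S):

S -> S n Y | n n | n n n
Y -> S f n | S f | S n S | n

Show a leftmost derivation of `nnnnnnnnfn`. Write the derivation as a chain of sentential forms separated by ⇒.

S⇒SnY⇒nnnY⇒nnnSfn⇒nnnSnYfn⇒nnnnnnnYfn⇒nnnnnnnnfn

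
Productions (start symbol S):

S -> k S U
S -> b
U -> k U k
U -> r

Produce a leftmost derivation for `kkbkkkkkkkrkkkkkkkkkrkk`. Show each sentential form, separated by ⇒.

S ⇒ kSU ⇒ kkSUU ⇒ kkbUU ⇒ kkbkUkU ⇒ kkbkkUkkU ⇒ kkbkkkUkkkU ⇒ kkbkkkkUkkkkU ⇒ kkbkkkkkUkkkkkU ⇒ kkbkkkkkkUkkkkkkU ⇒ kkbkkkkkkkUkkkkkkkU ⇒ kkbkkkkkkkrkkkkkkkU ⇒ kkbkkkkkkkrkkkkkkkkUk ⇒ kkbkkkkkkkrkkkkkkkkkUkk ⇒ kkbkkkkkkkrkkkkkkkkkrkk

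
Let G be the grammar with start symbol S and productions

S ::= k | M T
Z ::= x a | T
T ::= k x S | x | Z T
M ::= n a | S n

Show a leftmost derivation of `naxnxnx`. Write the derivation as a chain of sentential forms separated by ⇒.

S ⇒ MT ⇒ SnT ⇒ MTnT ⇒ SnTnT ⇒ MTnTnT ⇒ naTnTnT ⇒ naxnTnT ⇒ naxnxnT ⇒ naxnxnx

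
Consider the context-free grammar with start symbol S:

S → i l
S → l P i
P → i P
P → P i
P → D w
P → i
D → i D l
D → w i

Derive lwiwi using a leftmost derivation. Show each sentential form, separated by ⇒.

S⇒lPi⇒lDwi⇒lwiwi

S ⇒ lPi   [S → l P i]
lPi ⇒ lDwi   [P → D w]
lDwi ⇒ lwiwi   [D → w i]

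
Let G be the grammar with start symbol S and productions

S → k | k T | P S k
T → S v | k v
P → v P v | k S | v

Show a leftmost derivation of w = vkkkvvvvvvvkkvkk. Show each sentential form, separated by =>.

S => PSk => vPvSk => vkSvSk => vkkTvSk => vkkkvvSk => vkkkvvPSkk => vkkkvvvPvSkk => vkkkvvvvPvvSkk => vkkkvvvvvvvSkk => vkkkvvvvvvvkTkk => vkkkvvvvvvvkSvkk => vkkkvvvvvvvkkvkk

S => PSk   [S → P S k]
PSk => vPvSk   [P → v P v]
vPvSk => vkSvSk   [P → k S]
vkSvSk => vkkTvSk   [S → k T]
vkkTvSk => vkkkvvSk   [T → k v]
vkkkvvSk => vkkkvvPSkk   [S → P S k]
vkkkvvPSkk => vkkkvvvPvSkk   [P → v P v]
vkkkvvvPvSkk => vkkkvvvvPvvSkk   [P → v P v]
vkkkvvvvPvvSkk => vkkkvvvvvvvSkk   [P → v]
vkkkvvvvvvvSkk => vkkkvvvvvvvkTkk   [S → k T]
vkkkvvvvvvvkTkk => vkkkvvvvvvvkSvkk   [T → S v]
vkkkvvvvvvvkSvkk => vkkkvvvvvvvkkvkk   [S → k]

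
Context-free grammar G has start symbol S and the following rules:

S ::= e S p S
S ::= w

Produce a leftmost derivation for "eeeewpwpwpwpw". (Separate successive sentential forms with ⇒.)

S ⇒ eSpS   [S ::= e S p S]
eSpS ⇒ eeSpSpS   [S ::= e S p S]
eeSpSpS ⇒ eeeSpSpSpS   [S ::= e S p S]
eeeSpSpSpS ⇒ eeeeSpSpSpSpS   [S ::= e S p S]
eeeeSpSpSpSpS ⇒ eeeewpSpSpSpS   [S ::= w]
eeeewpSpSpSpS ⇒ eeeewpwpSpSpS   [S ::= w]
eeeewpwpSpSpS ⇒ eeeewpwpwpSpS   [S ::= w]
eeeewpwpwpSpS ⇒ eeeewpwpwpwpS   [S ::= w]
eeeewpwpwpwpS ⇒ eeeewpwpwpwpw   [S ::= w]

S ⇒ eSpS ⇒ eeSpSpS ⇒ eeeSpSpSpS ⇒ eeeeSpSpSpSpS ⇒ eeeewpSpSpSpS ⇒ eeeewpwpSpSpS ⇒ eeeewpwpwpSpS ⇒ eeeewpwpwpwpS ⇒ eeeewpwpwpwpw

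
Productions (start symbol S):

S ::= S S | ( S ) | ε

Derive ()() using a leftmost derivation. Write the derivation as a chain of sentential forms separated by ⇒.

S ⇒ SS   [S ::= S S]
SS ⇒ SSS   [S ::= S S]
SSS ⇒ (S)SS   [S ::= ( S )]
(S)SS ⇒ ()SS   [S ::= ε]
()SS ⇒ ()S   [S ::= ε]
()S ⇒ ()(S)   [S ::= ( S )]
()(S) ⇒ ()()   [S ::= ε]

S ⇒ SS ⇒ SSS ⇒ (S)SS ⇒ ()SS ⇒ ()S ⇒ ()(S) ⇒ ()()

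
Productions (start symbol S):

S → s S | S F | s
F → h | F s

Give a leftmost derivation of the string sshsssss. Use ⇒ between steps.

S ⇒ sS   [S → s S]
sS ⇒ sSF   [S → S F]
sSF ⇒ ssF   [S → s]
ssF ⇒ ssFs   [F → F s]
ssFs ⇒ ssFss   [F → F s]
ssFss ⇒ ssFsss   [F → F s]
ssFsss ⇒ ssFssss   [F → F s]
ssFssss ⇒ ssFsssss   [F → F s]
ssFsssss ⇒ sshsssss   [F → h]

S⇒sS⇒sSF⇒ssF⇒ssFs⇒ssFss⇒ssFsss⇒ssFssss⇒ssFsssss⇒sshsssss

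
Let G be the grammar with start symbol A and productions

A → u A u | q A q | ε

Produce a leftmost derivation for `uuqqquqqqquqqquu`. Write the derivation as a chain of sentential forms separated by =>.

A => uAu   [A → u A u]
uAu => uuAuu   [A → u A u]
uuAuu => uuqAquu   [A → q A q]
uuqAquu => uuqqAqquu   [A → q A q]
uuqqAqquu => uuqqqAqqquu   [A → q A q]
uuqqqAqqquu => uuqqquAuqqquu   [A → u A u]
uuqqquAuqqquu => uuqqquqAquqqquu   [A → q A q]
uuqqquqAquqqquu => uuqqquqqAqquqqquu   [A → q A q]
uuqqquqqAqquqqquu => uuqqquqqqquqqquu   [A → ε]

A => uAu => uuAuu => uuqAquu => uuqqAqquu => uuqqqAqqquu => uuqqquAuqqquu => uuqqquqAquqqquu => uuqqquqqAqquqqquu => uuqqquqqqquqqquu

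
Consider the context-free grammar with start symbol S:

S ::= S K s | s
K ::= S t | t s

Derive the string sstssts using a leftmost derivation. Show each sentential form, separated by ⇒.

S ⇒ SKs   [S ::= S K s]
SKs ⇒ sKs   [S ::= s]
sKs ⇒ sSts   [K ::= S t]
sSts ⇒ sSKsts   [S ::= S K s]
sSKsts ⇒ ssKsts   [S ::= s]
ssKsts ⇒ sstssts   [K ::= t s]

S ⇒ SKs ⇒ sKs ⇒ sSts ⇒ sSKsts ⇒ ssKsts ⇒ sstssts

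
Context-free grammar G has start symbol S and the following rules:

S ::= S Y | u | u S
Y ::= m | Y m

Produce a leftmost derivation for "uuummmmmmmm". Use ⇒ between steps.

S ⇒ uS ⇒ uSY ⇒ uSYY ⇒ uSYYY ⇒ uuSYYY ⇒ uuuYYY ⇒ uuuYmYY ⇒ uuuYmmYY ⇒ uuuYmmmYY ⇒ uuummmmYY ⇒ uuummmmYmY ⇒ uuummmmYmmY ⇒ uuummmmmmmY ⇒ uuummmmmmmm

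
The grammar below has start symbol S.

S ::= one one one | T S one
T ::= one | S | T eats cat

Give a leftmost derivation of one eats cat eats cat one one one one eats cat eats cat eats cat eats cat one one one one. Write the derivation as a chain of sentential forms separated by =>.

S => T S one => T eats cat S one => T eats cat eats cat S one => T eats cat eats cat eats cat S one => T eats cat eats cat eats cat eats cat S one => S eats cat eats cat eats cat eats cat S one => T S one eats cat eats cat eats cat eats cat S one => T eats cat S one eats cat eats cat eats cat eats cat S one => T eats cat eats cat S one eats cat eats cat eats cat eats cat S one => one eats cat eats cat S one eats cat eats cat eats cat eats cat S one => one eats cat eats cat one one one one eats cat eats cat eats cat eats cat S one => one eats cat eats cat one one one one eats cat eats cat eats cat eats cat one one one one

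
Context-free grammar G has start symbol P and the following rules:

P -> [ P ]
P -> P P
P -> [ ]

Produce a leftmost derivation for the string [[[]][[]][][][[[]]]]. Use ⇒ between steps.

P ⇒ [P] ⇒ [PP] ⇒ [[P]P] ⇒ [[[]]P] ⇒ [[[]]PP] ⇒ [[[]][P]P] ⇒ [[[]][[]]P] ⇒ [[[]][[]]PP] ⇒ [[[]][[]][]P] ⇒ [[[]][[]][]PP] ⇒ [[[]][[]][][]P] ⇒ [[[]][[]][][][P]] ⇒ [[[]][[]][][][[P]]] ⇒ [[[]][[]][][][[[]]]]

P ⇒ [P]   [P -> [ P ]]
[P] ⇒ [PP]   [P -> P P]
[PP] ⇒ [[P]P]   [P -> [ P ]]
[[P]P] ⇒ [[[]]P]   [P -> [ ]]
[[[]]P] ⇒ [[[]]PP]   [P -> P P]
[[[]]PP] ⇒ [[[]][P]P]   [P -> [ P ]]
[[[]][P]P] ⇒ [[[]][[]]P]   [P -> [ ]]
[[[]][[]]P] ⇒ [[[]][[]]PP]   [P -> P P]
[[[]][[]]PP] ⇒ [[[]][[]][]P]   [P -> [ ]]
[[[]][[]][]P] ⇒ [[[]][[]][]PP]   [P -> P P]
[[[]][[]][]PP] ⇒ [[[]][[]][][]P]   [P -> [ ]]
[[[]][[]][][]P] ⇒ [[[]][[]][][][P]]   [P -> [ P ]]
[[[]][[]][][][P]] ⇒ [[[]][[]][][][[P]]]   [P -> [ P ]]
[[[]][[]][][][[P]]] ⇒ [[[]][[]][][][[[]]]]   [P -> [ ]]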